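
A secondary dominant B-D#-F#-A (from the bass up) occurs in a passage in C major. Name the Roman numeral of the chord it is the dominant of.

The chord is a dominant seventh chord on B.
A dominant resolves down a perfect fifth: B → E. In C major, E is scale degree 3, i.e. iii.

iii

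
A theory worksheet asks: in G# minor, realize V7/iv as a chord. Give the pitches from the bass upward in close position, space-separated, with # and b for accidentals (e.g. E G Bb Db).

V7/iv is a secondary dominant — the dominant seventh of iv. iv in G# minor is C#, so the applied chord's root is G#, a perfect fifth above.
Building a dominant seventh chord on G# gives G#-B#-D#-F#.

G# B# D# F#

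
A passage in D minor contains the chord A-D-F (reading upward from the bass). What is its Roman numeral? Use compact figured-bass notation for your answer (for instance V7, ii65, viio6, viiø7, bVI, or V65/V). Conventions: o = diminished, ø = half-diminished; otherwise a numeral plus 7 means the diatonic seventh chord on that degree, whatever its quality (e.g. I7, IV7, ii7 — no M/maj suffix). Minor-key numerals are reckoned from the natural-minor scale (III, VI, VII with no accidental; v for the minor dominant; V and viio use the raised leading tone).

i64

The pitches D-F-A form a minor triad rooted on D.
D is scale degree 1 in D minor, and a minor triad on that degree is written i.
With A in the bass the chord is in second inversion, so the figured bass is 64.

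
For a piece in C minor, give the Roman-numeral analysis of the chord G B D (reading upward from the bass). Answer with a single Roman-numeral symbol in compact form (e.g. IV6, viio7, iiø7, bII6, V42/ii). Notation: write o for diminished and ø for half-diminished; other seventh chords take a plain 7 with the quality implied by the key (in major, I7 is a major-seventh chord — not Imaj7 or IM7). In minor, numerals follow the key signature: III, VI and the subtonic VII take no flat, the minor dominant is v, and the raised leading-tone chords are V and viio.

The pitches G-B-D form a major triad rooted on G.
G is scale degree 5 in C minor, and a major triad on that degree is written V.

V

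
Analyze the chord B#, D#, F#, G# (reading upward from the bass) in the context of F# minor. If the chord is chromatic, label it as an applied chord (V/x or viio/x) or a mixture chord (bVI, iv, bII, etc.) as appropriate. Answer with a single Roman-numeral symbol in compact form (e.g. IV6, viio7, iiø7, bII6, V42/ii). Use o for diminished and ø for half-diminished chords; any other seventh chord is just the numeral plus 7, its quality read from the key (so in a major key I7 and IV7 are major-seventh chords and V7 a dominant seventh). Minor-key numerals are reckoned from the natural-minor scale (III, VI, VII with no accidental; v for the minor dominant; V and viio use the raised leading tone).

V65/V

Stacked in thirds the chord is G#-B#-D#-F#: a dominant seventh chord on G#.
G# is not a diatonic chord root with this quality in F# minor, but it lies a perfect fifth above C# (V), so the chord functions as an applied dominant of V.
With B# in the bass the chord is in first inversion, so the figured bass is 65.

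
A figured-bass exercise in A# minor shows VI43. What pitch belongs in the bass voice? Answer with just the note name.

VI in A# minor has root F#; the chord is F#-A#-C#-E#.
The figure 43 means second inversion — the fifth is in the bass.

C#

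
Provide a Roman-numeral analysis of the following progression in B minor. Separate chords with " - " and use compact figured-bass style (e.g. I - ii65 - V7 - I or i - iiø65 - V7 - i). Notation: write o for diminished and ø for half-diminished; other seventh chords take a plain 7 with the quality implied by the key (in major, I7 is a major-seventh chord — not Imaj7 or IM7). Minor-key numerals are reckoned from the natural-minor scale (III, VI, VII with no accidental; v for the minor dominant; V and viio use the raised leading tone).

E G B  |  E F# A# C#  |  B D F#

E-G-B has root E, degree 4 in B minor, so iv.
E-F#-A#-C#: dominant seventh chord on F# = scale degree 5 → V42.
B-D-F#: minor triad on B = scale degree 1 → i.

iv - V42 - i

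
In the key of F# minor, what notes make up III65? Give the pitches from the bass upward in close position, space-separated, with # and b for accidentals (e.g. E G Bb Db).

The numeral's case and figure indicate a major seventh chord. In F# minor its root, the third degree, is A.
Stacking thirds from A gives A-C#-E-G#.
With the 65 figure the chord is in first inversion; from the bass C# upward in close position it reads C#-E-G#-A.

C# E G# A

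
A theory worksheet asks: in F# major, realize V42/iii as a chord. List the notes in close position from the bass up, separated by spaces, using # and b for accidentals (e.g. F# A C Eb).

D# E# G## B#

V42/iii is a secondary dominant — the dominant seventh of iii. iii in F# major is A#, so the applied chord's root is E#, a perfect fifth above.
Building a dominant seventh chord on E# gives E#-G##-B#-D#.
The figured bass 42 indicates third inversion, placing the seventh (D#) in the bass: D#-E#-G##-B#.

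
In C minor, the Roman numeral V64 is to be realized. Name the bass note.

D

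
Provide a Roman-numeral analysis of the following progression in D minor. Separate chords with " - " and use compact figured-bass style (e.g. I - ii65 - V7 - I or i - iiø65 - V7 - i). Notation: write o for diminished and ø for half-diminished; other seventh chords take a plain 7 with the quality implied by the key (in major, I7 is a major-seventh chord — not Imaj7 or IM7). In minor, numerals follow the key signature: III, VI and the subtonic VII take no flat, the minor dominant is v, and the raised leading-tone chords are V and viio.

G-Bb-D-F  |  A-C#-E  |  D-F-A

iv7 - V - i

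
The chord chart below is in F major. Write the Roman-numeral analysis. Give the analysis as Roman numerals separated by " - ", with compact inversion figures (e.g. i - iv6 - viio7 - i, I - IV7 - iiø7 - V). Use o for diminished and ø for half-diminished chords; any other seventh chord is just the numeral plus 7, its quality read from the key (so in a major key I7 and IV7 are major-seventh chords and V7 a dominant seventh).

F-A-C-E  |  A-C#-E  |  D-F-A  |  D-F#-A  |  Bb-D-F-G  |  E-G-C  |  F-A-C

I7 - V/vi - vi - V/ii - ii65 - V6 - I

F-A-C-E: major seventh chord on F = scale degree 1 → I7.
A-C#-E: chromatic; A is V of vi, so V/vi.
D-F-A has root D, degree 6 in F major, so vi.
D-F#-A: chromatic; D is V of ii, so V/ii.
Bb-D-F-G: root G is the supertonic; minor seventh chord there is ii65.
E-G-C: root C is the dominant; major triad there is V6.
F-A-C: major triad on F = scale degree 1 → I.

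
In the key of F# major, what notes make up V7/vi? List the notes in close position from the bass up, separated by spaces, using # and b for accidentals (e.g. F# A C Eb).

V7/vi is a secondary dominant — the dominant seventh of vi. vi in F# major is D#, so the applied chord's root is A#, a perfect fifth above.
Building a dominant seventh chord on A# gives A#-C##-E#-G#.

A# C## E# G#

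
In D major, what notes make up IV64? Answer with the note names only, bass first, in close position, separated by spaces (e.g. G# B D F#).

D G B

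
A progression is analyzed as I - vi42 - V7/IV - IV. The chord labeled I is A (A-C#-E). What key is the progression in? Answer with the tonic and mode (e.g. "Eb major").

A major

The anchor chord is a major triad on A, labeled I.
If A is scale degree 1 and the mode makes that degree carry a major triad, the tonic is A and the mode is major.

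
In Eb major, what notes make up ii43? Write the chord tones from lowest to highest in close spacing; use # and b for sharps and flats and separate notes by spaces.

C Eb F Ab

In Eb major, the supertonic is F, and the diatonic chord built there is a minor seventh chord.
Stacking thirds from F gives F-Ab-C-Eb.
With the 43 figure the chord is in second inversion; from the bass C upward in close position it reads C-Eb-F-Ab.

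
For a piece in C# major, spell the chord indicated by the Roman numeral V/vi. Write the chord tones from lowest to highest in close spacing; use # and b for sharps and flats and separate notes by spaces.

V/vi is a secondary dominant — the dominant triad of vi. vi in C# major is A#, so the applied chord's root is E#, a perfect fifth above.
Building a major triad on E# gives E#-G##-B#.

E# G## B#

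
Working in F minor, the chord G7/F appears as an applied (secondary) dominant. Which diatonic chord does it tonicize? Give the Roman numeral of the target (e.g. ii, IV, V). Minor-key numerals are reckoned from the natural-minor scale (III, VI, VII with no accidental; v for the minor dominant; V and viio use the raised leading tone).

V

The chord is a dominant seventh chord on G.
A dominant resolves down a perfect fifth: G → C. In F minor, C is scale degree 5, i.e. V.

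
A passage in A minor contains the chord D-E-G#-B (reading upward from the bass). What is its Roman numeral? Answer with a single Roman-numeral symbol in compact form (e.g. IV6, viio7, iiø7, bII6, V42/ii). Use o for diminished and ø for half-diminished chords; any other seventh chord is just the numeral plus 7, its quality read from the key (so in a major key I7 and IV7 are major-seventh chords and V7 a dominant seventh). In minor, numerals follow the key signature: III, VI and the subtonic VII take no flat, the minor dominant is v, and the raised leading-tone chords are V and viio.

The pitches E-G#-B-D form a dominant seventh chord rooted on E.
In A minor, E is the dominant; the diatonic dominant seventh chord there is V7.
With D in the bass the chord is in third inversion, so the figured bass is 42.

V42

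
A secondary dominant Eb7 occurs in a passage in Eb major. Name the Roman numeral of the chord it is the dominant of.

The chord is a dominant seventh chord on Eb.
A dominant resolves down a perfect fifth: Eb → Ab. In Eb major, Ab is scale degree 4, i.e. IV.

IV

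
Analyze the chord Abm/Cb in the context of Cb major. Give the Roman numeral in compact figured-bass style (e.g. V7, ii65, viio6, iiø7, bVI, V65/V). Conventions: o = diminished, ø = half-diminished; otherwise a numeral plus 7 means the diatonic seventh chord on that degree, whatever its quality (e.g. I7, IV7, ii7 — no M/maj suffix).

Stacked in thirds the chord is Ab-Cb-Eb: a minor triad on Ab.
In Cb major, Ab is the submediant; the diatonic minor triad there is vi.
With Cb in the bass the chord is in first inversion, so the figured bass is 6.

vi6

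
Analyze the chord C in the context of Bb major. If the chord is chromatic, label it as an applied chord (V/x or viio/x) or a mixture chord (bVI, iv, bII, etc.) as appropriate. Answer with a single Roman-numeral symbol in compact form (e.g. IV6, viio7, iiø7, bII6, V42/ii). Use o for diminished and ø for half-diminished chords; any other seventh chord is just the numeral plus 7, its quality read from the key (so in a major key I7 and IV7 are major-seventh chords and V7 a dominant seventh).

Stacked in thirds the chord is C-E-G: a major triad on C.
C is not a diatonic chord root with this quality in Bb major, but it lies a perfect fifth above F (V), so the chord functions as an applied dominant of V.

V/V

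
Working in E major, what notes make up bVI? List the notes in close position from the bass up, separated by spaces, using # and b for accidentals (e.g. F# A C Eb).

C E G

bVI is a major triad on the lowered sixth degree, borrowed from the parallel minor. In E major that root is C.
So the chord is C-E-G.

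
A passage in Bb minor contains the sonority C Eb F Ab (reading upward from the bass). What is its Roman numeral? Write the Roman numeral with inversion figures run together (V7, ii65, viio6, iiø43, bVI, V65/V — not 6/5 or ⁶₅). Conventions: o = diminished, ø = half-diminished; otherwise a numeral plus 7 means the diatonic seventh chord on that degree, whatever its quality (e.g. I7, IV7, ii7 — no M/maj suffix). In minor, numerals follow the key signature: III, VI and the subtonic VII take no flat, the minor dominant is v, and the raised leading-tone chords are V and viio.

v43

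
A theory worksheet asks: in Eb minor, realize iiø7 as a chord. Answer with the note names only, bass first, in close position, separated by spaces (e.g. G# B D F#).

F Ab Cb Eb

In Eb minor, the supertonic is F, and the diatonic chord built there is a half-diminished seventh chord.
Stacking thirds from F gives F-Ab-Cb-Eb.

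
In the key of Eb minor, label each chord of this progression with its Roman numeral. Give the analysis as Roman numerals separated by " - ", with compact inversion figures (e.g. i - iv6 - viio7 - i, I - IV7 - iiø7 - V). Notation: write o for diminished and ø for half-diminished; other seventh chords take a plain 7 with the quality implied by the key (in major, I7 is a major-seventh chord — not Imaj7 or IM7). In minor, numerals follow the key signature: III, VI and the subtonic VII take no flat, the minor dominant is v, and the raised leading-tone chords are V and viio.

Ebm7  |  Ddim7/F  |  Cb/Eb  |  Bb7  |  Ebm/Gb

i7 - viio65 - VI6 - V7 - i6

Ebm7: root Eb is the tonic; minor seventh chord there is i7.
Ddim7/F: fully diminished seventh chord on D = scale degree 7 → viio65.
Cb/Eb: major triad on Cb = scale degree 6 → VI6.
Bb7: root Bb is the dominant; dominant seventh chord there is V7.
Ebm/Gb: root Eb is the tonic; minor triad there is i6.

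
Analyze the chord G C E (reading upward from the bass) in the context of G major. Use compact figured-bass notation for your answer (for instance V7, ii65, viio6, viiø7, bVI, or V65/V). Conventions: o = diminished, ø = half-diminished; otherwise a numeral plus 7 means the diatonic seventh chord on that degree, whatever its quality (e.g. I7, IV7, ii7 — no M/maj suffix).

IV64

Stacked in thirds the chord is C-E-G: a major triad on C.
C is scale degree 4 in G major, and a major triad on that degree is written IV.
With G in the bass the chord is in second inversion, so the figured bass is 64.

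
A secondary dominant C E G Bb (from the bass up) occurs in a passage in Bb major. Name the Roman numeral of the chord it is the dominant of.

The chord is a dominant seventh chord on C.
A dominant resolves down a perfect fifth: C → F. In Bb major, F is scale degree 5, i.e. V.

V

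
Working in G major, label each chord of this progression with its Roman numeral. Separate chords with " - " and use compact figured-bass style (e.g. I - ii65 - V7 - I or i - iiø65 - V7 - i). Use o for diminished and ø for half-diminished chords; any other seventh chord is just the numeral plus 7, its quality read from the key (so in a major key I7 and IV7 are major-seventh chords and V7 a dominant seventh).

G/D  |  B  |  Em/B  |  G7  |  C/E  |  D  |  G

G/D: root G is the tonic; major triad there is I64.
B: chromatic; B is V of vi, so V/vi.
Em/B has root E, degree 6 in G major, so vi64.
G7: a dominant seventh chord on G, the applied dominant of IV → V7/IV.
C/E has root C, degree 4 in G major, so IV6.
D has root D, degree 5 in G major, so V.
G: major triad on G = scale degree 1 → I.

I64 - V/vi - vi64 - V7/IV - IV6 - V - I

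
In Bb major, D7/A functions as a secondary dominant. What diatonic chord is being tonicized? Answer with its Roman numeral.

vi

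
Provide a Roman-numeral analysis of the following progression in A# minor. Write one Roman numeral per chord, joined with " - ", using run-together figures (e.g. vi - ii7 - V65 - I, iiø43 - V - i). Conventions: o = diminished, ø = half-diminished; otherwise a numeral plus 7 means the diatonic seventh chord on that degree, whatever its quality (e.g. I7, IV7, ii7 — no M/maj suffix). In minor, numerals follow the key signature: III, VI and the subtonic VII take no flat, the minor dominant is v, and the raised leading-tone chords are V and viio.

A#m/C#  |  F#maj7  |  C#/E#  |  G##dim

i6 - VI7 - III6 - viio

A#m/C#: minor triad on A# = scale degree 1 → i6.
F#maj7: root F# is the submediant; major seventh chord there is VI7.
C#/E#: major triad on C# = scale degree 3 → III6.
G##dim has root G##, degree 7 in A# minor, so viio.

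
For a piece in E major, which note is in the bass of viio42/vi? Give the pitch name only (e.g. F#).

A

The applied chord viio42/vi is rooted on B#: B#-D#-F#-A.
The figure 42 means third inversion — the seventh is in the bass.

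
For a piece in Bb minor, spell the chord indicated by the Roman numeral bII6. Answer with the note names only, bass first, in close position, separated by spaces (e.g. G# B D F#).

bII6 is the Neapolitan sixth — a major triad on the lowered second degree, here in its customary first inversion. In Bb minor that root is Cb.
So the chord is Cb-Eb-Gb.
With the 6 figure the chord is in first inversion; from the bass Eb upward in close position it reads Eb-Gb-Cb.

Eb Gb Cb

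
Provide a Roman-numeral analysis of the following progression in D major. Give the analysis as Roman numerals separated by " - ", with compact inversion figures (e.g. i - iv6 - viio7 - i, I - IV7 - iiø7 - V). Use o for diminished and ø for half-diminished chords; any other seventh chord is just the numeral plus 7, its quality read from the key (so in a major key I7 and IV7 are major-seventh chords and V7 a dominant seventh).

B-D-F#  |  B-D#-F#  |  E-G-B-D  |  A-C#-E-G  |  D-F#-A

B-D-F# has root B, degree 6 in D major, so vi.
B-D#-F# is the secondary dominant of ii (major triad on B): V/ii.
E-G-B-D: root E is the supertonic; minor seventh chord there is ii7.
A-C#-E-G has root A, degree 5 in D major, so V7.
D-F#-A: major triad on D = scale degree 1 → I.

vi - V/ii - ii7 - V7 - I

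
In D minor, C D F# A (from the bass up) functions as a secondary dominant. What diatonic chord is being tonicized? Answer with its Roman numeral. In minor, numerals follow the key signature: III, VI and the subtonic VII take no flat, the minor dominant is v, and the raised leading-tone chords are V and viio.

iv

The chord is a dominant seventh chord on D.
A dominant resolves down a perfect fifth: D → G. In D minor, G is scale degree 4, i.e. iv.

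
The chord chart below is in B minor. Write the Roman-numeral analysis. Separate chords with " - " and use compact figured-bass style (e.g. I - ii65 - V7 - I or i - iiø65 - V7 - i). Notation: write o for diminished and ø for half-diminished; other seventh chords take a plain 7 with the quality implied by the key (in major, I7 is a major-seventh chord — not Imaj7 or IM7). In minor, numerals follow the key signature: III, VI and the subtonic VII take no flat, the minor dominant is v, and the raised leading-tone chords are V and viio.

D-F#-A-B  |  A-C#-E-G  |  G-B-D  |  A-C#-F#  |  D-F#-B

i65 - VII7 - VI - v6 - i6

D-F#-A-B has root B, degree 1 in B minor, so i65.
A-C#-E-G has root A, degree 7 in B minor, so VII7.
G-B-D: root G is the submediant; major triad there is VI.
A-C#-F#: minor triad on F# = scale degree 5 → v6.
D-F#-B: root B is the tonic; minor triad there is i6.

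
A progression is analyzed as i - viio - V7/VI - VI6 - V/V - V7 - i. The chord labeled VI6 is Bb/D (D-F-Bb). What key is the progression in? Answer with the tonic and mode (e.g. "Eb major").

D minor

The anchor chord is a major triad on Bb, labeled VI6.
VI6 on Bb implies Bb is the submediant; that puts the tonic at D, and the uppercase numeral fits minor mode.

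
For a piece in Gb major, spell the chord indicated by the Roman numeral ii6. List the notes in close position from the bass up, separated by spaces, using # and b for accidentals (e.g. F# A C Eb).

Cb Eb Ab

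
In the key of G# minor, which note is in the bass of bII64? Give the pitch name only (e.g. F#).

bII in G# minor has root A; the chord is A-C#-E.
The figure 64 means second inversion — the fifth is in the bass.

E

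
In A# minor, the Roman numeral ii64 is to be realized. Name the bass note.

ii in A# minor has root B#; the chord is B#-D#-F##.
The figure 64 means second inversion — the fifth is in the bass.

F##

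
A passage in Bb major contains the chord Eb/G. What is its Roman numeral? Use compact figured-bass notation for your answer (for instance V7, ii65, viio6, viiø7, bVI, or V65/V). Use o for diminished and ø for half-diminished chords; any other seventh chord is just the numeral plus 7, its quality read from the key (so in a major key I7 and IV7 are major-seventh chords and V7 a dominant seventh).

The pitches Eb-G-Bb form a major triad rooted on Eb.
In Bb major, Eb is the subdominant; the diatonic major triad there is IV.
With G in the bass the chord is in first inversion, so the figured bass is 6.

IV6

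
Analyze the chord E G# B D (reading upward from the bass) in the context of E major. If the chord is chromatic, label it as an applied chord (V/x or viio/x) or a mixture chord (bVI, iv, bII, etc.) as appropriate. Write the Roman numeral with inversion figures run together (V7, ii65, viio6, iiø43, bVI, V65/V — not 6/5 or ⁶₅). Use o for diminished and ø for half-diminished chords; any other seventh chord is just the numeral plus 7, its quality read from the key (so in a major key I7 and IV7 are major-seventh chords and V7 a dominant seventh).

Stacked in thirds the chord is E-G#-B-D: a dominant seventh chord on E.
E is not a diatonic chord root with this quality in E major, but it lies a perfect fifth above A (IV), so the chord functions as an applied dominant of IV.

V7/IV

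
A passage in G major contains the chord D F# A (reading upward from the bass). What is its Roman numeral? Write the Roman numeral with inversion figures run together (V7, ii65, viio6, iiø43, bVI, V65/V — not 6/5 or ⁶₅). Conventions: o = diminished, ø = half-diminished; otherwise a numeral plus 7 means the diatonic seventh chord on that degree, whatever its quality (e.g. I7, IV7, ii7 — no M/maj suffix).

The pitches D-F#-A form a major triad rooted on D.
D is scale degree 5 in G major, and a major triad on that degree is written V.

V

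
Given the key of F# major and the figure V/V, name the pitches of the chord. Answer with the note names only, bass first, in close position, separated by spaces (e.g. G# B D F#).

G# B# D#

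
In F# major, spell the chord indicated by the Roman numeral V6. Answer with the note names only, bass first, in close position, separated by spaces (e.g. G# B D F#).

In F# major, the dominant is C#, and the diatonic chord built there is a major triad.
That chord is spelled C#-E#-G#.
With the 6 figure the chord is in first inversion; from the bass E# upward in close position it reads E#-G#-C#.

E# G# C#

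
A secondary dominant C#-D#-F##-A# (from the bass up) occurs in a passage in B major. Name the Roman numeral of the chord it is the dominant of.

The chord is a dominant seventh chord on D#.
A dominant resolves down a perfect fifth: D# → G#. In B major, G# is scale degree 6, i.e. vi.

vi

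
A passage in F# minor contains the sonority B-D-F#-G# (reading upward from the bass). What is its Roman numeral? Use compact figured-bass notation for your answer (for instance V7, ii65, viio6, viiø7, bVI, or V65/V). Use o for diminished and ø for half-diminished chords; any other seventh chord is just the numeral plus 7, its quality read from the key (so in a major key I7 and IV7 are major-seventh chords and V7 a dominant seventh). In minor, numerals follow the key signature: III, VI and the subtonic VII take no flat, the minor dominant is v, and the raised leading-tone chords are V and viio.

iiø65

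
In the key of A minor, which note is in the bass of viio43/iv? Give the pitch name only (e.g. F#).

The applied chord viio43/iv is rooted on C#: C#-E-G-Bb.
The figure 43 means second inversion — the fifth is in the bass.

G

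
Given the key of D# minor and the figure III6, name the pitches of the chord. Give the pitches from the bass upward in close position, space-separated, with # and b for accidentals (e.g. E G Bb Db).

The numeral's case and figure indicate a major triad. In D# minor its root, the third degree, is F#.
That chord is spelled F#-A#-C#.
With the 6 figure the chord is in first inversion; from the bass A# upward in close position it reads A#-C#-F#.

A# C# F#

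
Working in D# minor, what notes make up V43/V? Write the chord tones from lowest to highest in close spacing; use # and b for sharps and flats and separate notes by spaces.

B# D# E# G##

V43/V is a secondary dominant — the dominant seventh of V. V in D# minor is A#, so the applied chord's root is E#, a perfect fifth above.
Building a dominant seventh chord on E# gives E#-G##-B#-D#.
With the 43 figure the chord is in second inversion; from the bass B# upward in close position it reads B#-D#-E#-G##.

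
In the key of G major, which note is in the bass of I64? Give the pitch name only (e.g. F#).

D

I in G major has root G; the chord is G-B-D.
The figure 64 means second inversion — the fifth is in the bass.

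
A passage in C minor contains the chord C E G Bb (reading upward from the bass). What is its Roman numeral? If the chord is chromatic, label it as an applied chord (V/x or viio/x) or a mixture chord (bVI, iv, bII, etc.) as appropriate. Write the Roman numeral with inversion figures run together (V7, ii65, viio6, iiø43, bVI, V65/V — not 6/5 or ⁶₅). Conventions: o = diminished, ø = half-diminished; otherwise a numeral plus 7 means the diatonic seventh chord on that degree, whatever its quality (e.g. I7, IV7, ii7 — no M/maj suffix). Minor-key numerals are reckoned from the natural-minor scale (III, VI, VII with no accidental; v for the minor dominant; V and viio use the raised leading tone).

V7/iv

Stacked in thirds the chord is C-E-G-Bb: a dominant seventh chord on C.
C is not a diatonic chord root with this quality in C minor, but it lies a perfect fifth above F (iv), so the chord functions as an applied dominant of iv.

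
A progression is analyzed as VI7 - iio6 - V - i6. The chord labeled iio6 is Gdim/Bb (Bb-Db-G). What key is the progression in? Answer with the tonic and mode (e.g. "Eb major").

F minor

The anchor chord is a diminished triad on G, labeled iio6.
Counting down one scale step from G places the tonic on F; a diminished triad on degree 2 is diatonic only in minor.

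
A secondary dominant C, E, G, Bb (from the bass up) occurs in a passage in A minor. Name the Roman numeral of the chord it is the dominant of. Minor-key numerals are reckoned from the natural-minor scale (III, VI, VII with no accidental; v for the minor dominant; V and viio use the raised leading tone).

The chord is a dominant seventh chord on C.
A dominant resolves down a perfect fifth: C → F. In A minor, F is scale degree 6, i.e. VI.

VI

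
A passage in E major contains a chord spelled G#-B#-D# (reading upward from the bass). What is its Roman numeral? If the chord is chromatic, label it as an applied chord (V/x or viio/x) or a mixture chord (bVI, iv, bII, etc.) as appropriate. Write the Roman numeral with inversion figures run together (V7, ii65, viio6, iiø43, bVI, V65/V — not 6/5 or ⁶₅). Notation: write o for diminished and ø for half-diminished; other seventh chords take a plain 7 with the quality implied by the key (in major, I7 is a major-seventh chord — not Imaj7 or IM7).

V/vi

The pitches G#-B#-D# form a major triad rooted on G#.
G# is not a diatonic chord root with this quality in E major, but it lies a perfect fifth above C# (vi), so the chord functions as an applied dominant of vi.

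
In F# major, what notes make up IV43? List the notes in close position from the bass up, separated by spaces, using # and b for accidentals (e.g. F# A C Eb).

F# A# B D#

The numeral's case and figure indicate a major seventh chord. In F# major its root, the subdominant, is B.
That chord is spelled B-D#-F#-A#.
With the 43 figure the chord is in second inversion; from the bass F# upward in close position it reads F#-A#-B-D#.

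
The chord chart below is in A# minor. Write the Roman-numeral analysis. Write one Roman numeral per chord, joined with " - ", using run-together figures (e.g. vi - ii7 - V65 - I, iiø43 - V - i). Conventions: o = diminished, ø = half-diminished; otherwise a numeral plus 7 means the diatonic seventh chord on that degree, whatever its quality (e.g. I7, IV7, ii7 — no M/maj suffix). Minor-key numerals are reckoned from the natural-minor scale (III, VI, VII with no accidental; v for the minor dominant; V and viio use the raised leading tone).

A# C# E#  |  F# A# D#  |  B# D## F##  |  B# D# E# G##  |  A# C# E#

A#-C#-E#: minor triad on A# = scale degree 1 → i.
F#-A#-D# has root D#, degree 4 in A# minor, so iv6.
B#-D##-F## is the secondary dominant of V (major triad on B#): V/V.
B#-D#-E#-G##: root E# is the dominant; dominant seventh chord there is V43.
A#-C#-E#: minor triad on A# = scale degree 1 → i.

i - iv6 - V/V - V43 - i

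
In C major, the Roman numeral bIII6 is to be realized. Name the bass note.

bIII in C major has root Eb; the chord is Eb-G-Bb.
The figure 6 means first inversion — the third is in the bass.

G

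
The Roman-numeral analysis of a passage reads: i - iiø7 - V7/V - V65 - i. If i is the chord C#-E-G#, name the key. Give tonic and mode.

The chord C#m is a minor triad rooted on C#; its label is i.
If C# is scale degree 1 and the mode makes that degree carry a minor triad, the tonic is C# and the mode is minor.

C# minor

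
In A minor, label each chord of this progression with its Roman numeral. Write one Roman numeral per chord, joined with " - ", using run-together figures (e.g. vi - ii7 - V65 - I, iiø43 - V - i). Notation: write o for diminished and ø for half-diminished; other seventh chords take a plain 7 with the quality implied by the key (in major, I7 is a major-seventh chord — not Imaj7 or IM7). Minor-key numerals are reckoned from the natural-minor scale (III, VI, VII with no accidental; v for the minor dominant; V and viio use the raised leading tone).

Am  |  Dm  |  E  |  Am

Am has root A, degree 1 in A minor, so i.
Dm: root D is the subdominant; minor triad there is iv.
E: major triad on E = scale degree 5 → V.
Am has root A, degree 1 in A minor, so i.

i - iv - V - i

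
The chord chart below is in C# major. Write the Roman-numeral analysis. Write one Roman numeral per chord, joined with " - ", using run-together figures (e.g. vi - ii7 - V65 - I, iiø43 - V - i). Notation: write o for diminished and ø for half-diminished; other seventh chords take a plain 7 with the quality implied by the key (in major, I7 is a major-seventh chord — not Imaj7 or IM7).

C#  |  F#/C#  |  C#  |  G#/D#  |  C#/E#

C# has root C#, degree 1 in C# major, so I.
F#/C# has root F#, degree 4 in C# major, so IV64.
C# has root C#, degree 1 in C# major, so I.
G#/D#: root G# is the dominant; major triad there is V64.
C#/E#: major triad on C# = scale degree 1 → I6.

I - IV64 - I - V64 - I6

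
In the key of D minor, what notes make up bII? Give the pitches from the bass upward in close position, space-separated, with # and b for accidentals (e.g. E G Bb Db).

Eb G Bb

Scale degree 2 in D minor is E; lowering it a half step gives Eb. bII is the Neapolitan chord — a major triad on the lowered second degree.
So the chord is Eb-G-Bb, a major triad.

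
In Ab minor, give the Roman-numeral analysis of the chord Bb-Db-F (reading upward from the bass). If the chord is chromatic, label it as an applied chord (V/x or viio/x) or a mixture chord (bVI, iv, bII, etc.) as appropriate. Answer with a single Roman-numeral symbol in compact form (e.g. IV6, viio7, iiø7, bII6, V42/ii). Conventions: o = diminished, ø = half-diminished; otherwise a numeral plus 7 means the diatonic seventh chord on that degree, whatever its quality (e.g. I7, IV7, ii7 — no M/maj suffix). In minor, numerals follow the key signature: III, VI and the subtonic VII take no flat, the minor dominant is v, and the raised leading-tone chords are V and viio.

Stacked in thirds the chord is Bb-Db-F: a minor triad on Bb.
Bb is the second degree of Ab minor. This is the minor supertonic, borrowed from the parallel major (the Dorian ii).

ii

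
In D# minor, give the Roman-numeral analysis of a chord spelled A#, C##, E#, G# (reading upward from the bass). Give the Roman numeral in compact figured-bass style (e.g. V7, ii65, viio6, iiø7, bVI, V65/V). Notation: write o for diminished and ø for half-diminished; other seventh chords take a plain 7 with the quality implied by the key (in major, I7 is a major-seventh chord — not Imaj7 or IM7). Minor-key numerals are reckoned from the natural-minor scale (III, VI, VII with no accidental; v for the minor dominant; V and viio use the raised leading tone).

Stacked in thirds the chord is A#-C##-E#-G#: a dominant seventh chord on A#.
In D# minor, A# is the dominant; the diatonic dominant seventh chord there is V7.

V7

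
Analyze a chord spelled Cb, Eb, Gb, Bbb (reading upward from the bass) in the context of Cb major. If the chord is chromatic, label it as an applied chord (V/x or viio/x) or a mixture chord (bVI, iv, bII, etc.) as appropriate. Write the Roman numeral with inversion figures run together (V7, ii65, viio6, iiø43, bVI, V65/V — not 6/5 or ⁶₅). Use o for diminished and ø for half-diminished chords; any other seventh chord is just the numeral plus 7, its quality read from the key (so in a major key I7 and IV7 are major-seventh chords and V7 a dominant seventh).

V7/IV

The pitches Cb-Eb-Gb-Bbb form a dominant seventh chord rooted on Cb.
Cb is not a diatonic chord root with this quality in Cb major, but it lies a perfect fifth above Fb (IV), so the chord functions as an applied dominant of IV.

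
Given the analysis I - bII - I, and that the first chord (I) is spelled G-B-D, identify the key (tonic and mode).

G major

The chord G is a major triad rooted on G; its label is I.
If G is scale degree 1 and the mode makes that degree carry a major triad, the tonic is G and the mode is major.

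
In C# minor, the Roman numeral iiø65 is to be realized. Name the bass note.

F#

iiø in C# minor has root D#; the chord is D#-F#-A-C#.
The figure 65 means first inversion — the third is in the bass.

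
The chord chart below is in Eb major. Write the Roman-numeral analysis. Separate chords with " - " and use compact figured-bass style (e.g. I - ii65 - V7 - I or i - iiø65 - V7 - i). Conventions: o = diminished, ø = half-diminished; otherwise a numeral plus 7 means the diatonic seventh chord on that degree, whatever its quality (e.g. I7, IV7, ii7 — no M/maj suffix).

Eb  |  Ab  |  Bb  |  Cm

I - IV - V - vi

Eb: major triad on Eb = scale degree 1 → I.
Ab has root Ab, degree 4 in Eb major, so IV.
Bb: root Bb is the dominant; major triad there is V.
Cm has root C, degree 6 in Eb major, so vi.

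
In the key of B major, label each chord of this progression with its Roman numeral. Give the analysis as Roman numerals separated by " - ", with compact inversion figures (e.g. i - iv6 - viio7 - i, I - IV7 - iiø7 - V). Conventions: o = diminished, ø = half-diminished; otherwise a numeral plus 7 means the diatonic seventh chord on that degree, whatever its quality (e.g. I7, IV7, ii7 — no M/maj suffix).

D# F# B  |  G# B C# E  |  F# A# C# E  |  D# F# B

D#-F#-B: major triad on B = scale degree 1 → I6.
G#-B-C#-E: root C# is the supertonic; minor seventh chord there is ii43.
F#-A#-C#-E: dominant seventh chord on F# = scale degree 5 → V7.
D#-F#-B has root B, degree 1 in B major, so I6.

I6 - ii43 - V7 - I6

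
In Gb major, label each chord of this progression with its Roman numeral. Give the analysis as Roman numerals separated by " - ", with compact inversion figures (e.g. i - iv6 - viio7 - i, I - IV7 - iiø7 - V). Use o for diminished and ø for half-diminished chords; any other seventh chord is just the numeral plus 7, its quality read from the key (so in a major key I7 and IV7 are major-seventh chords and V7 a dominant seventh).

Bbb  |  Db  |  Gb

bIII - V - I

Bbb: major triad on Bbb — chromatic; bIII (borrowed from the parallel minor).
Db: major triad on Db = scale degree 5 → V.
Gb: root Gb is the tonic; major triad there is I.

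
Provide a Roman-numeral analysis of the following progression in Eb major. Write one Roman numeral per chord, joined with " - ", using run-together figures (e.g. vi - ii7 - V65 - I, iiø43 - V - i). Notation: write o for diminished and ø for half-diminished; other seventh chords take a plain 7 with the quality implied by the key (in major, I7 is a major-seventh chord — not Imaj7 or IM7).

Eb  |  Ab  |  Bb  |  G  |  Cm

Eb: major triad on Eb = scale degree 1 → I.
Ab: major triad on Ab = scale degree 4 → IV.
Bb: root Bb is the dominant; major triad there is V.
G: a major triad on G, the applied dominant of vi → V/vi.
Cm: minor triad on C = scale degree 6 → vi.

I - IV - V - V/vi - vi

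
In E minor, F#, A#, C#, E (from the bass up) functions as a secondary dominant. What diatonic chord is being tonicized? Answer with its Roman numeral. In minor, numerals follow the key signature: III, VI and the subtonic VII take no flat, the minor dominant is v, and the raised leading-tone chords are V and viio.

The chord is a dominant seventh chord on F#.
A dominant resolves down a perfect fifth: F# → B. In E minor, B is scale degree 5, i.e. V.

V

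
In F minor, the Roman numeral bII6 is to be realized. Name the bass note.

bII in F minor has root Gb; the chord is Gb-Bb-Db.
The figure 6 means first inversion — the third is in the bass.

Bb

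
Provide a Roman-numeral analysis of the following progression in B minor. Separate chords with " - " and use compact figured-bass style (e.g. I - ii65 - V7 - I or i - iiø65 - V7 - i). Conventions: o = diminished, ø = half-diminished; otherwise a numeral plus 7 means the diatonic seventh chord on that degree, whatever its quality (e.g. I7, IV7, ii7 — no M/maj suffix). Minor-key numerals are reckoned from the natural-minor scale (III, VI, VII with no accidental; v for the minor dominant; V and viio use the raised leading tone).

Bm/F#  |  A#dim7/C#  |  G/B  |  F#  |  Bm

Bm/F# has root B, degree 1 in B minor, so i64.
A#dim7/C# has root A#, degree 7 in B minor, so viio65.
G/B: major triad on G = scale degree 6 → VI6.
F#: major triad on F# = scale degree 5 → V.
Bm: root B is the tonic; minor triad there is i.

i64 - viio65 - VI6 - V - i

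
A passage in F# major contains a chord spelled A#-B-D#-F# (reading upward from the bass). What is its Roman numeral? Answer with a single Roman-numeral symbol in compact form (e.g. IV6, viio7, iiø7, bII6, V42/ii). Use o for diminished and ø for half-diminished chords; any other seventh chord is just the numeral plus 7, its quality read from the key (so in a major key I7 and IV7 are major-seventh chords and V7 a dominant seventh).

IV42

Stacked in thirds the chord is B-D#-F#-A#: a major seventh chord on B.
B is scale degree 4 in F# major, and a major seventh chord on that degree is written IV7.
With A# in the bass the chord is in third inversion, so the figured bass is 42.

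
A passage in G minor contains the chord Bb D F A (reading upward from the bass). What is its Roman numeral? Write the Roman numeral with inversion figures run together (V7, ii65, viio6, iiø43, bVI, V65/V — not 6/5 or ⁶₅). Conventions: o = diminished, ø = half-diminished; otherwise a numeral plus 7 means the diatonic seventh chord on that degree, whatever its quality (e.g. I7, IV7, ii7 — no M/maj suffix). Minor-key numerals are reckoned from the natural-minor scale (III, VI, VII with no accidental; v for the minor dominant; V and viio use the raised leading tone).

III7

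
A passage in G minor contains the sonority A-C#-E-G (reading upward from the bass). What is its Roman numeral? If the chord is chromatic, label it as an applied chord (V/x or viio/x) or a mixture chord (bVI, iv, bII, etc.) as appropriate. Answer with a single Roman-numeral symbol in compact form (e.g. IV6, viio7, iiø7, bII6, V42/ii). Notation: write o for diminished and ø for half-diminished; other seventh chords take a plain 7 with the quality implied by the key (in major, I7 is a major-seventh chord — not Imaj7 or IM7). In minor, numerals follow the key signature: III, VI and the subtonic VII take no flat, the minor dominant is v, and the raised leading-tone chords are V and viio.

V7/V

The pitches A-C#-E-G form a dominant seventh chord rooted on A.
A is not a diatonic chord root with this quality in G minor, but it lies a perfect fifth above D (V), so the chord functions as an applied dominant of V.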